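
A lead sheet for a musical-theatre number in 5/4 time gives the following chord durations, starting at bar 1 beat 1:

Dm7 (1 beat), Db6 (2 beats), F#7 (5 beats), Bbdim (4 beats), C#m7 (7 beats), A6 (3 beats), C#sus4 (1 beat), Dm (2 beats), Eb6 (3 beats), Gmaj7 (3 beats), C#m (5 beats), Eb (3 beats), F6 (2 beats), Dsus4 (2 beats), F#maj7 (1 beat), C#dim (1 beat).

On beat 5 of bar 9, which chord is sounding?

C#dim

Beat 5 of bar 9 is beat (9−1)×5 + 5 = 45 overall.
Running totals: Dm7 ends at 1, Db6 ends at 3, F#7 ends at 8, Bbdim ends at 12, C#m7 ends at 19, A6 ends at 22, C#sus4 ends at 23, Dm ends at 25, Eb6 ends at 28, Gmaj7 ends at 31, C#m ends at 36, Eb ends at 39, F6 ends at 41, Dsus4 ends at 43, F#maj7 ends at 44, C#dim ends at 45.
Beat 45 falls within C#dim.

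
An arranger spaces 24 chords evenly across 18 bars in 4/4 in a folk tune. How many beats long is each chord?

3 beats

18 bars × 4 beats/bar = 72 beats total.
72 beats ÷ 24 chords = 3 beats per chord.
(That is a dotted half note.)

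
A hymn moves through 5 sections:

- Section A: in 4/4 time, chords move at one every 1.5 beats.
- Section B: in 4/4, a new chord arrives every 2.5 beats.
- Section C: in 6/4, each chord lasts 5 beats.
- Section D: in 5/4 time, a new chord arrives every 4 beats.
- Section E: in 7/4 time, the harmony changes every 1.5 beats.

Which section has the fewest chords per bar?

Section C

A: 4 beats/bar ÷ 1.5 beats/chord = 8/3 chords/bar.
B: 4 beats/bar ÷ 2.5 beats/chord = 1.6 chords/bar.
C: 6 beats/bar ÷ 5 beats/chord = 1.2 chords/bar.
D: 5 beats/bar ÷ 4 beats/chord = 1.25 chords/bar.
E: 7 beats/bar ÷ 1.5 beats/chord = 14/3 chords/bar.
Slowest is C at 1.2 chords/bar.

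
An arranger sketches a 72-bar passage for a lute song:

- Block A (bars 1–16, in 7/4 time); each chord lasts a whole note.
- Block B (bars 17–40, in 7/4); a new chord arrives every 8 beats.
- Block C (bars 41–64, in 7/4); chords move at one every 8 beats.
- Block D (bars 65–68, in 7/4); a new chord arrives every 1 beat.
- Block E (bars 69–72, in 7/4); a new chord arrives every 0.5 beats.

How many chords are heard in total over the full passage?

154 chords

A: 16·7 = 112 beats, 112/4 = 28 chords.
B: 24·7 = 168 beats, 168/8 = 21 chords.
C: 24·7 = 168 beats, 168/8 = 21 chords.
D: 4·7 = 28 beats, 28/1 = 28 chords.
E: 4·7 = 28 beats, 28/0.5 = 56 chords.
Total: 28 + 21 + 21 + 28 + 56 = 154.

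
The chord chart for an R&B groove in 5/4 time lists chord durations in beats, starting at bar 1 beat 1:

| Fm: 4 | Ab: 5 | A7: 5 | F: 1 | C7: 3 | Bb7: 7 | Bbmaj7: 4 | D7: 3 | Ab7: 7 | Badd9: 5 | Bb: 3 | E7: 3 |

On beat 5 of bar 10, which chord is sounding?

Beat 5 of bar 10 is beat (10−1)×5 + 5 = 50 overall.
Running totals: Fm ends at 4, Ab ends at 9, A7 ends at 14, F ends at 15, C7 ends at 18, Bb7 ends at 25, Bbmaj7 ends at 29, D7 ends at 32, Ab7 ends at 39, Badd9 ends at 44, Bb ends at 47, E7 ends at 50.
Beat 50 falls within E7.

E7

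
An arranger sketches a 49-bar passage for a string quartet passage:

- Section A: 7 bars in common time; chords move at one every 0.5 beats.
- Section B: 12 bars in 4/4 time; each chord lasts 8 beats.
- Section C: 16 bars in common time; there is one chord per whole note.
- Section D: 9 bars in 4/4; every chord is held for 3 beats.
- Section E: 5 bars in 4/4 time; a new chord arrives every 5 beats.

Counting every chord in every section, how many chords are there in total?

A: 7·4 = 28 beats, 28/0.5 = 56 chords.
B: 12·4 = 48 beats, 48/8 = 6 chords.
C: 16·4 = 64 beats, 64/4 = 16 chords.
D: 9·4 = 36 beats, 36/3 = 12 chords.
E: 5·4 = 20 beats, 20/5 = 4 chords.
Total: 56 + 6 + 16 + 12 + 4 = 94.

94 chords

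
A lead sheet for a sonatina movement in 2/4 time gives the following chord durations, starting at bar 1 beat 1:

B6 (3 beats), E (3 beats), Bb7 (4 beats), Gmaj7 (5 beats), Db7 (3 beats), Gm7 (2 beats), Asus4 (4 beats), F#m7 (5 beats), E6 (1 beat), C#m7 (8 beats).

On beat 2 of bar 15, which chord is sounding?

E6

Beat 2 of bar 15 is beat (15−1)×2 + 2 = 30 overall.
Running totals: B6 ends at 3, E ends at 6, Bb7 ends at 10, Gmaj7 ends at 15, Db7 ends at 18, Gm7 ends at 20, Asus4 ends at 24, F#m7 ends at 29, E6 ends at 30.
Beat 30 falls within E6.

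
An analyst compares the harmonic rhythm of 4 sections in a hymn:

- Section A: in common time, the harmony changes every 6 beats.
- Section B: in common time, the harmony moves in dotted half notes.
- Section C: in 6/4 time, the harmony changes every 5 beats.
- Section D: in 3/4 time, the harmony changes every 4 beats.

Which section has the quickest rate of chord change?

A: each chord is 6 beats in 4/4, so 2/3 per bar.
B: each chord is 3 beats in 4/4, so 4/3 per bar.
C: each chord is 5 beats in 6/4, so 1.2 per bar.
D: each chord is 4 beats in 3/4, so 0.75 per bar.
Fastest is B at 4/3 chords/bar.

Section B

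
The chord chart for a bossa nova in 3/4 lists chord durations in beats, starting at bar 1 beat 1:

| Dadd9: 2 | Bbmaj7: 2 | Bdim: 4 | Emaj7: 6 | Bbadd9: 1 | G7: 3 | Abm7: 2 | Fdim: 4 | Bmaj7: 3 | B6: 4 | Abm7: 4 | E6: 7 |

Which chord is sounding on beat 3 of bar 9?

Bmaj7

Beat 3 of bar 9 is beat (9−1)×3 + 3 = 27 overall.
Running totals: Dadd9 ends at 2, Bbmaj7 ends at 4, Bdim ends at 8, Emaj7 ends at 14, Bbadd9 ends at 15, G7 ends at 18, Abm7 ends at 20, Fdim ends at 24, Bmaj7 ends at 27.
Beat 27 falls within Bmaj7.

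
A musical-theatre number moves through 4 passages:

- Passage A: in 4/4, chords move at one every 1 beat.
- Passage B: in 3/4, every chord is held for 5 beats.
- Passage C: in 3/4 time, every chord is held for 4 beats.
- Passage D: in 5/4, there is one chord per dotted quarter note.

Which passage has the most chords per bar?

A: 4/1 = 4 chords/bar.
B: 3/5 = 0.6 chords/bar.
C: 3/4 = 0.75 chords/bar.
D: 5/1.5 = 10/3 chords/bar.
Fastest is A at 4 chords/bar.

Passage A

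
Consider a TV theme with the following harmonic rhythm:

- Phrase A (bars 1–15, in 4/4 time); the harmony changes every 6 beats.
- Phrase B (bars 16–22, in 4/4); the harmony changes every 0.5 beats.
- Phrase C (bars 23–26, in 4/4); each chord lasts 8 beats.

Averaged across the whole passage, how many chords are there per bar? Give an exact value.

A: 15 bars of 4 beats is 60 beats; at 6 beats each that's 10 chords.
B: 7 bars of 4 beats is 28 beats; at 0.5 beats each that's 56 chords.
C: 4 bars of 4 beats is 16 beats; at 8 beats each that's 2 chords.
Overall: 68 chords over 26 bars → 68/26 = 34/13 chords per bar.

34/13 chords per bar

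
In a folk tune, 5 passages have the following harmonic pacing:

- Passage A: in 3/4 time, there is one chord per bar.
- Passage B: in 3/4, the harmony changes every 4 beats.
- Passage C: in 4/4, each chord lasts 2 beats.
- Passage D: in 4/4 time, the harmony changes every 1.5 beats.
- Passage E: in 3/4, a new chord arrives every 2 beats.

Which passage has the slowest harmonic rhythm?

A: each chord is 3 beats in 3/4, so 1 per bar.
B: each chord is 4 beats in 3/4, so 0.75 per bar.
C: each chord is 2 beats in 4/4, so 2 per bar.
D: each chord is 1.5 beats in 4/4, so 8/3 per bar.
E: each chord is 2 beats in 3/4, so 1.5 per bar.
Slowest is B at 0.75 chords/bar.

Passage B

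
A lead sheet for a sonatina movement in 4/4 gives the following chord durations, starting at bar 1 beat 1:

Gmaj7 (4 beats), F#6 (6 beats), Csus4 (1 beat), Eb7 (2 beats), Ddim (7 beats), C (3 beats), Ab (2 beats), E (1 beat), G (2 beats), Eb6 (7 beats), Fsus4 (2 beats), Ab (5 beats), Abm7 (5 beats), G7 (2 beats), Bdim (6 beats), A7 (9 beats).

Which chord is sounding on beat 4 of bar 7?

G

Beat 4 of bar 7 is beat (7−1)×4 + 4 = 28 overall.
Running totals: Gmaj7 ends at 4, F#6 ends at 10, Csus4 ends at 11, Eb7 ends at 13, Ddim ends at 20, C ends at 23, Ab ends at 25, E ends at 26, G ends at 28.
Beat 28 falls within G.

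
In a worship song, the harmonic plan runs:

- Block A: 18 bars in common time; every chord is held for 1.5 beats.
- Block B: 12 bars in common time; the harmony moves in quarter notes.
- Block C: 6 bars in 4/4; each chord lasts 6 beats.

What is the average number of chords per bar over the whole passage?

A: 18 × 4 = 72 beats ÷ 1.5 = 48 chords.
B: 12 × 4 = 48 beats ÷ 1 = 48 chords.
C: 6 × 4 = 24 beats ÷ 6 = 4 chords.
Overall: 100 chords over 36 bars → 100/36 = 25/9 chords per bar.

25/9 chords per bar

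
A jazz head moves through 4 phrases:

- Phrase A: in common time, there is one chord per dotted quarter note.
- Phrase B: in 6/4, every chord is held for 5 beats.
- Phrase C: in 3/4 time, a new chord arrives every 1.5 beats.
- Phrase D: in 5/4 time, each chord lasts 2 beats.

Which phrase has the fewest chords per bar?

A: 4 beats/bar ÷ 1.5 beats/chord = 8/3 chords/bar.
B: 6 beats/bar ÷ 5 beats/chord = 1.2 chords/bar.
C: 3 beats/bar ÷ 1.5 beats/chord = 2 chords/bar.
D: 5 beats/bar ÷ 2 beats/chord = 2.5 chords/bar.
Slowest is B at 1.2 chords/bar.

Phrase B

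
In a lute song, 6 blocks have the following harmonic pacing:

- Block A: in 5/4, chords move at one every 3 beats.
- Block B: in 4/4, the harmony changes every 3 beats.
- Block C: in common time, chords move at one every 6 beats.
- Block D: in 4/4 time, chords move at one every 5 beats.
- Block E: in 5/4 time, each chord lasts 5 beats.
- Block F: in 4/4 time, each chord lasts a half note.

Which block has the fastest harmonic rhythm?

Block F

A: 5/3 = 5/3 chords/bar.
B: 4/3 = 4/3 chords/bar.
C: 4/6 = 2/3 chords/bar.
D: 4/5 = 0.8 chords/bar.
E: 5/5 = 1 chord/bar.
F: 4/2 = 2 chords/bar.
Fastest is F at 2 chords/bar.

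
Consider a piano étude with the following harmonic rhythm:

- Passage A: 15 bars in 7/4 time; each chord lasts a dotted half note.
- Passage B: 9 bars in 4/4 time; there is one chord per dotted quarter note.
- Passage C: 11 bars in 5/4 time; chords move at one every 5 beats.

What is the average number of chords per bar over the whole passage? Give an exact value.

A: 15 × 7 = 105 beats ÷ 3 = 35 chords.
B: 9 × 4 = 36 beats ÷ 1.5 = 24 chords.
C: 11 × 5 = 55 beats ÷ 5 = 11 chords.
Overall: 70 chords over 35 bars → 70/35 = 2 chords per bar.

2 chords per bar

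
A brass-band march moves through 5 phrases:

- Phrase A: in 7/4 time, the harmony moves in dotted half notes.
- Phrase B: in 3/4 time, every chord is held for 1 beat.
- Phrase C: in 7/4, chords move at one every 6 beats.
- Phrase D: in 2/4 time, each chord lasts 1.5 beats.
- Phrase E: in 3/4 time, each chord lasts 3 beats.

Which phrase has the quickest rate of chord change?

Phrase B

A: 7/3 = 7/3 chords/bar.
B: 3/1 = 3 chords/bar.
C: 7/6 = 7/6 chords/bar.
D: 2/1.5 = 4/3 chords/bar.
E: 3/3 = 1 chord/bar.
Fastest is B at 3 chords/bar.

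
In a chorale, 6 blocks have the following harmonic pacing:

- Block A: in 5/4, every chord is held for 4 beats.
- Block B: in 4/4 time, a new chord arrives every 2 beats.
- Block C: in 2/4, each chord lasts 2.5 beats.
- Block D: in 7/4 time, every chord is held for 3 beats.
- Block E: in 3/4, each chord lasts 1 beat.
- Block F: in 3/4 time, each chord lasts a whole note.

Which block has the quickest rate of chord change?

Block E

A: 5/4 = 1.25 chords/bar.
B: 4/2 = 2 chords/bar.
C: 2/2.5 = 0.8 chords/bar.
D: 7/3 = 7/3 chords/bar.
E: 3/1 = 3 chords/bar.
F: 3/4 = 0.75 chords/bar.
Fastest is E at 3 chords/bar.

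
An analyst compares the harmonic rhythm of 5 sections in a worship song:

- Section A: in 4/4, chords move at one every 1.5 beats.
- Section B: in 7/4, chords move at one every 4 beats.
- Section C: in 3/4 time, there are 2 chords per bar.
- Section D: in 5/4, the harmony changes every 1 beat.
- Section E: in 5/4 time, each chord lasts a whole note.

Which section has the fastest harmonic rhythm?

Section D

A: each chord is 1.5 beats in 4/4, so 8/3 per bar.
B: each chord is 4 beats in 7/4, so 1.75 per bar.
C: each chord is 1.5 beats in 3/4, so 2 per bar.
D: each chord is 1 beat in 5/4, so 5 per bar.
E: each chord is 4 beats in 5/4, so 1.25 per bar.
Fastest is D at 5 chords/bar.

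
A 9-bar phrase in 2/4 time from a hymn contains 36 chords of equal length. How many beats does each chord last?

9 bars × 2 beats/bar = 18 beats total.
18 beats ÷ 36 chords = 0.5 beats per chord.
(That is an eighth note.)

0.5 beats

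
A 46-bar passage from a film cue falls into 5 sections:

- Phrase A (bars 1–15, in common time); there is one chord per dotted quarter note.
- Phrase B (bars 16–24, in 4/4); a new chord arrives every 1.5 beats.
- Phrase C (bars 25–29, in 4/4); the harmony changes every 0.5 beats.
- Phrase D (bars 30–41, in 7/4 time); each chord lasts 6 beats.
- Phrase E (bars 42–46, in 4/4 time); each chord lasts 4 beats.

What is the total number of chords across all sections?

A has 60 beats and chords last 1.5 each, so 40 chords.
B has 36 beats and chords last 1.5 each, so 24 chords.
C has 20 beats and chords last 0.5 each, so 40 chords.
D has 84 beats and chords last 6 each, so 14 chords.
E has 20 beats and chords last 4 each, so 5 chords.
Total: 40 + 24 + 40 + 14 + 5 = 123.

123 chords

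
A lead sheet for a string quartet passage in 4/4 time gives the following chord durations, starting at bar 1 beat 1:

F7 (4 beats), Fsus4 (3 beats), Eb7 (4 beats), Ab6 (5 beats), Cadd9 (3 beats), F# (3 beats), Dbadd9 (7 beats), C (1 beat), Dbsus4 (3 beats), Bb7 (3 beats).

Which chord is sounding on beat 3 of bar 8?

Dbsus4

Beat 3 of bar 8 is beat (8−1)×4 + 3 = 31 overall.
Running totals: F7 ends at 4, Fsus4 ends at 7, Eb7 ends at 11, Ab6 ends at 16, Cadd9 ends at 19, F# ends at 22, Dbadd9 ends at 29, C ends at 30, Dbsus4 ends at 33.
Beat 31 falls within Dbsus4.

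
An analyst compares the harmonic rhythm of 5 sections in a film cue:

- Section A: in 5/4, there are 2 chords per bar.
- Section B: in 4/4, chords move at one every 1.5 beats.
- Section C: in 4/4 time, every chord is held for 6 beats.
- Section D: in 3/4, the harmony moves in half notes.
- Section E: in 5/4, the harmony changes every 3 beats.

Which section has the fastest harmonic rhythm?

Section B

A: 5 beats/bar ÷ 2.5 beats/chord = 2 chords/bar.
B: 4 beats/bar ÷ 1.5 beats/chord = 8/3 chords/bar.
C: 4 beats/bar ÷ 6 beats/chord = 2/3 chords/bar.
D: 3 beats/bar ÷ 2 beats/chord = 1.5 chords/bar.
E: 5 beats/bar ÷ 3 beats/chord = 5/3 chords/bar.
Fastest is B at 8/3 chords/bar.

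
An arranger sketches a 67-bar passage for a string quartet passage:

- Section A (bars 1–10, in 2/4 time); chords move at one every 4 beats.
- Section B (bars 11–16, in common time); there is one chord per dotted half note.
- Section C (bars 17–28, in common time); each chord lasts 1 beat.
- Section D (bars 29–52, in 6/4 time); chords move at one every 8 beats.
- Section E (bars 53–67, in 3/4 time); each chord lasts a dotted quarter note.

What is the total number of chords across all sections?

A: 10 bars × 2 beats = 20 beats; 4 beats/chord → 5 chords.
B: 6 bars × 4 beats = 24 beats; 3 beats/chord → 8 chords.
C: 12 bars × 4 beats = 48 beats; 1 beat/chord → 48 chords.
D: 24 bars × 6 beats = 144 beats; 8 beats/chord → 18 chords.
E: 15 bars × 3 beats = 45 beats; 1.5 beats/chord → 30 chords.
Total: 5 + 8 + 48 + 18 + 30 = 109.

109 chords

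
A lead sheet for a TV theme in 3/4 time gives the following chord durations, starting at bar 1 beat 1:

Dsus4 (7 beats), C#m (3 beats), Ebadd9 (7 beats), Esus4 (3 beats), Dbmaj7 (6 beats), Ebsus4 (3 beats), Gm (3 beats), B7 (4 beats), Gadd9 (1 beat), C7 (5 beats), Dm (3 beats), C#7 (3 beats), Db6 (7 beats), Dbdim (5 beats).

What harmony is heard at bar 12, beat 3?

Beat 3 of bar 12 is beat (12−1)×3 + 3 = 36 overall.
Running totals: Dsus4 ends at 7, C#m ends at 10, Ebadd9 ends at 17, Esus4 ends at 20, Dbmaj7 ends at 26, Ebsus4 ends at 29, Gm ends at 32, B7 ends at 36.
Beat 36 falls within B7.

B7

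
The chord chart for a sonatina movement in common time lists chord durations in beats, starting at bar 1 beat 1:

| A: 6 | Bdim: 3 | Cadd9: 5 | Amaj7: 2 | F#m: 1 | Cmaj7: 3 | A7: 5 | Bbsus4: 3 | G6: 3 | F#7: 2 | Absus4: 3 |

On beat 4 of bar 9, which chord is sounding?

Absus4

Beat 4 of bar 9 is beat (9−1)×4 + 4 = 36 overall.
Running totals: A ends at 6, Bdim ends at 9, Cadd9 ends at 14, Amaj7 ends at 16, F#m ends at 17, Cmaj7 ends at 20, A7 ends at 25, Bbsus4 ends at 28, G6 ends at 31, F#7 ends at 33, Absus4 ends at 36.
Beat 36 falls within Absus4.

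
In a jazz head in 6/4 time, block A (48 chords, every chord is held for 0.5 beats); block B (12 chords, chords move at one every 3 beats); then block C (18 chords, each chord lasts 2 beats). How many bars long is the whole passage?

16 bars

A: 48 × 0.5 = 24 beats = 4 bars.
B: 12 × 3 = 36 beats = 6 bars.
C: 18 × 2 = 36 beats = 6 bars.
Total: 4 + 6 + 6 = 16 bars.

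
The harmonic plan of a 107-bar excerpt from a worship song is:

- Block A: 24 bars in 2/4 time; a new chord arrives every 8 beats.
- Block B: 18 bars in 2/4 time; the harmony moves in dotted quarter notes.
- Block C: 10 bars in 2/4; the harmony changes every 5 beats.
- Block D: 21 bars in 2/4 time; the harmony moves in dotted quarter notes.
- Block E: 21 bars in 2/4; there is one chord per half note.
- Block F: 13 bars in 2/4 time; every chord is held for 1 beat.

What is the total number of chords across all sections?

109 chords

A: 24·2 = 48 beats, 48/8 = 6 chords.
B: 18·2 = 36 beats, 36/1.5 = 24 chords.
C: 10·2 = 20 beats, 20/5 = 4 chords.
D: 21·2 = 42 beats, 42/1.5 = 28 chords.
E: 21·2 = 42 beats, 42/2 = 21 chords.
F: 13·2 = 26 beats, 26/1 = 26 chords.
Total: 6 + 24 + 4 + 28 + 21 + 26 = 109.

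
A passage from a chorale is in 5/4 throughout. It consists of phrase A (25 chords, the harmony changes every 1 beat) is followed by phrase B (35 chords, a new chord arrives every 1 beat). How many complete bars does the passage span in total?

12 bars

A: 25 × 1 = 25 beats = 5 bars.
B: 35 × 1 = 35 beats = 7 bars.
Total: 5 + 7 = 12 bars.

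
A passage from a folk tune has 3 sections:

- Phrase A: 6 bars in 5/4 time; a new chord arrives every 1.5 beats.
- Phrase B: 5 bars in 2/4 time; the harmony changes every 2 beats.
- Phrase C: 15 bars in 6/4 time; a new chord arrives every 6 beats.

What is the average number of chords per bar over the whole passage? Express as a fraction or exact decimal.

20/13 chords per bar

A: 6 bars of 5 beats is 30 beats; at 1.5 beats each that's 20 chords.
B: 5 bars of 2 beats is 10 beats; at 2 beats each that's 5 chords.
C: 15 bars of 6 beats is 90 beats; at 6 beats each that's 15 chords.
Overall: 40 chords over 26 bars → 40/26 = 20/13 chords per bar.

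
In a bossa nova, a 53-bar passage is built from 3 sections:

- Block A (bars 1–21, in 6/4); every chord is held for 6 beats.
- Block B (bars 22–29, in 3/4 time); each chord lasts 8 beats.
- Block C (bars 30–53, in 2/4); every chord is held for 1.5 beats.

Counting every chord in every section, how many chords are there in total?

A: 21 bars × 6 beats = 126 beats; 6 beats/chord → 21 chords.
B: 8 bars × 3 beats = 24 beats; 8 beats/chord → 3 chords.
C: 24 bars × 2 beats = 48 beats; 1.5 beats/chord → 32 chords.
Total: 21 + 3 + 32 = 56.

56 chords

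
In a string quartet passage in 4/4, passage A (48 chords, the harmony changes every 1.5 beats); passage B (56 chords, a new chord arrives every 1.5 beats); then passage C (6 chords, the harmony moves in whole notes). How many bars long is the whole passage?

45 bars

A: 48 × 1.5 = 72 beats = 18 bars.
B: 56 × 1.5 = 84 beats = 21 bars.
C: 6 × 4 = 24 beats = 6 bars.
Total: 18 + 21 + 6 = 45 bars.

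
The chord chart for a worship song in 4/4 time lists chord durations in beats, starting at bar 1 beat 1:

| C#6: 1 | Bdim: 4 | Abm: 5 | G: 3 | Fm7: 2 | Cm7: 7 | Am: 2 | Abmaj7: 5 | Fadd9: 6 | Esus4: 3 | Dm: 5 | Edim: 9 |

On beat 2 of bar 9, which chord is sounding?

Beat 2 of bar 9 is beat (9−1)×4 + 2 = 34 overall.
Running totals: C#6 ends at 1, Bdim ends at 5, Abm ends at 10, G ends at 13, Fm7 ends at 15, Cm7 ends at 22, Am ends at 24, Abmaj7 ends at 29, Fadd9 ends at 35.
Beat 34 falls within Fadd9.

Fadd9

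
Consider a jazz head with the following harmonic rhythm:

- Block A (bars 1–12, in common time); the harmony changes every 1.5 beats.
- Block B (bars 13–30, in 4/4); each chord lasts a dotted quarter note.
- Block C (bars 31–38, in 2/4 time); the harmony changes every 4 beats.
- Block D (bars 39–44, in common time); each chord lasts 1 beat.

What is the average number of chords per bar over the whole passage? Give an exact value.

27/11 chords per bar

A: 12 bars of 4 beats is 48 beats; at 1.5 beats each that's 32 chords.
B: 18 bars of 4 beats is 72 beats; at 1.5 beats each that's 48 chords.
C: 8 bars of 2 beats is 16 beats; at 4 beats each that's 4 chords.
D: 6 bars of 4 beats is 24 beats; at 1 beat each that's 24 chords.
Overall: 108 chords over 44 bars → 108/44 = 27/11 chords per bar.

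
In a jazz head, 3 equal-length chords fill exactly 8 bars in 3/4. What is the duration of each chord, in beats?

8 beats

8 bars × 3 beats/bar = 24 beats total.
24 beats ÷ 3 chords = 8 beats per chord.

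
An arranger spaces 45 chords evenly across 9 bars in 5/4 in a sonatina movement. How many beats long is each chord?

1 beat

9 bars × 5 beats/bar = 45 beats total.
45 beats ÷ 45 chords = 1 beats per chord.
(That is a quarter note.)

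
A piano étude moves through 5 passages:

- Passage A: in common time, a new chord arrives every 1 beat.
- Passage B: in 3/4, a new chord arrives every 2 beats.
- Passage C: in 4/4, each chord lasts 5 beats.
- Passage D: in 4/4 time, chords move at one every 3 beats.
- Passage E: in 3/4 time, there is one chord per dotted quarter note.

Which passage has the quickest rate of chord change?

Passage A

A: 4/1 = 4 chords/bar.
B: 3/2 = 1.5 chords/bar.
C: 4/5 = 0.8 chords/bar.
D: 4/3 = 4/3 chords/bar.
E: 3/1.5 = 2 chords/bar.
Fastest is A at 4 chords/bar.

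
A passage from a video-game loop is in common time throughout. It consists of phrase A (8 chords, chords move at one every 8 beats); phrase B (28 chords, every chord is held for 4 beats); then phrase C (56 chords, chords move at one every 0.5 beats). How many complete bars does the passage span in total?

51 bars

A: 8 × 8 = 64 beats = 16 bars.
B: 28 × 4 = 112 beats = 28 bars.
C: 56 × 0.5 = 28 beats = 7 bars.
Total: 16 + 28 + 7 = 51 bars.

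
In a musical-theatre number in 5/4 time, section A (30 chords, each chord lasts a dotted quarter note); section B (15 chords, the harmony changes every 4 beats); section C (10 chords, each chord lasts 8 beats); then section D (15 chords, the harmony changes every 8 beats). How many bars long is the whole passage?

61 bars

A: 30 × 1.5 = 45 beats = 9 bars.
B: 15 × 4 = 60 beats = 12 bars.
C: 10 × 8 = 80 beats = 16 bars.
D: 15 × 8 = 120 beats = 24 bars.
Total: 9 + 12 + 16 + 24 = 61 bars.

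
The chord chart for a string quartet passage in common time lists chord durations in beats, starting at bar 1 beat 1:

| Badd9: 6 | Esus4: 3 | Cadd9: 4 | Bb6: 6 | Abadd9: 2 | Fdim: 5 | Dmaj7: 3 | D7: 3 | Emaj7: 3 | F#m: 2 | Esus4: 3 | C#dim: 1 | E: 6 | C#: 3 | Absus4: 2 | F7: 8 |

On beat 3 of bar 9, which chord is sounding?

Emaj7

Beat 3 of bar 9 is beat (9−1)×4 + 3 = 35 overall.
Running totals: Badd9 ends at 6, Esus4 ends at 9, Cadd9 ends at 13, Bb6 ends at 19, Abadd9 ends at 21, Fdim ends at 26, Dmaj7 ends at 29, D7 ends at 32, Emaj7 ends at 35.
Beat 35 falls within Emaj7.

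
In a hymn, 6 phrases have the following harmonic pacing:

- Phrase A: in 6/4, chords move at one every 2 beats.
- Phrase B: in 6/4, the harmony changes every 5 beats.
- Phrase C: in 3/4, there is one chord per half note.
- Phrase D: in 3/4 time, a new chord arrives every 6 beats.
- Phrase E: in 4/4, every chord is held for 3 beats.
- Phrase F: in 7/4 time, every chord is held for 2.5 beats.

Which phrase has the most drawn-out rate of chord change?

Phrase D

A: each chord is 2 beats in 6/4, so 3 per bar.
B: each chord is 5 beats in 6/4, so 1.2 per bar.
C: each chord is 2 beats in 3/4, so 1.5 per bar.
D: each chord is 6 beats in 3/4, so 0.5 per bar.
E: each chord is 3 beats in 4/4, so 4/3 per bar.
F: each chord is 2.5 beats in 7/4, so 2.8 per bar.
Slowest is D at 0.5 chords/bar.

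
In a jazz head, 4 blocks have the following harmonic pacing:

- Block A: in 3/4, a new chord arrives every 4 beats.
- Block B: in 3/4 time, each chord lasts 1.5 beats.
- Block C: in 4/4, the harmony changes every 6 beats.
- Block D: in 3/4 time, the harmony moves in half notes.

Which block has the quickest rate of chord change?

A: each chord is 4 beats in 3/4, so 0.75 per bar.
B: each chord is 1.5 beats in 3/4, so 2 per bar.
C: each chord is 6 beats in 4/4, so 2/3 per bar.
D: each chord is 2 beats in 3/4, so 1.5 per bar.
Fastest is B at 2 chords/bar.

Block B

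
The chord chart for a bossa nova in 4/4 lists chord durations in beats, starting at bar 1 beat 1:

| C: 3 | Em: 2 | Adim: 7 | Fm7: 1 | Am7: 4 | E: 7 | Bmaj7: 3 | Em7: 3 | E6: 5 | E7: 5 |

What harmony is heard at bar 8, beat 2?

Beat 2 of bar 8 is beat (8−1)×4 + 2 = 30 overall.
Running totals: C ends at 3, Em ends at 5, Adim ends at 12, Fm7 ends at 13, Am7 ends at 17, E ends at 24, Bmaj7 ends at 27, Em7 ends at 30.
Beat 30 falls within Em7.

Em7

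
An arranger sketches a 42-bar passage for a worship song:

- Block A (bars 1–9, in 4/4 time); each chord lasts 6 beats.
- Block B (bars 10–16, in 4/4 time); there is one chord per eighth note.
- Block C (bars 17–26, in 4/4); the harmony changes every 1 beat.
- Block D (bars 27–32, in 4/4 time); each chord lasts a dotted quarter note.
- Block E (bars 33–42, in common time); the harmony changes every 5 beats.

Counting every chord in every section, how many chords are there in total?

A: 9 bars × 4 beats = 36 beats; 6 beats/chord → 6 chords.
B: 7 bars × 4 beats = 28 beats; 0.5 beats/chord → 56 chords.
C: 10 bars × 4 beats = 40 beats; 1 beat/chord → 40 chords.
D: 6 bars × 4 beats = 24 beats; 1.5 beats/chord → 16 chords.
E: 10 bars × 4 beats = 40 beats; 5 beats/chord → 8 chords.
Total: 6 + 56 + 40 + 16 + 8 = 126.

126 chords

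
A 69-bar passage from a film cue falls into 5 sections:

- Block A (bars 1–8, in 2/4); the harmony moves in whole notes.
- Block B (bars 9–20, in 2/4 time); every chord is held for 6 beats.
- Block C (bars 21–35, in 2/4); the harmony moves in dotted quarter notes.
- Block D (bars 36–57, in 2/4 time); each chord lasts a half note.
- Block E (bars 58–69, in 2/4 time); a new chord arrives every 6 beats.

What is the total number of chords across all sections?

54 chords

A: 8·2 = 16 beats, 16/4 = 4 chords.
B: 12·2 = 24 beats, 24/6 = 4 chords.
C: 15·2 = 30 beats, 30/1.5 = 20 chords.
D: 22·2 = 44 beats, 44/2 = 22 chords.
E: 12·2 = 24 beats, 24/6 = 4 chords.
Total: 4 + 4 + 20 + 22 + 4 = 54.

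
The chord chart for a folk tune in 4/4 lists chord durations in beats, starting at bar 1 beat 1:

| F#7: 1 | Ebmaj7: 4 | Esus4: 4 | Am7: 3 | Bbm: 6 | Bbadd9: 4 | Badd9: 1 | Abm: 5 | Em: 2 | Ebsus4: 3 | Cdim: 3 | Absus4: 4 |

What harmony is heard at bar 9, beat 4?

Cdim

Beat 4 of bar 9 is beat (9−1)×4 + 4 = 36 overall.
Running totals: F#7 ends at 1, Ebmaj7 ends at 5, Esus4 ends at 9, Am7 ends at 12, Bbm ends at 18, Bbadd9 ends at 22, Badd9 ends at 23, Abm ends at 28, Em ends at 30, Ebsus4 ends at 33, Cdim ends at 36.
Beat 36 falls within Cdim.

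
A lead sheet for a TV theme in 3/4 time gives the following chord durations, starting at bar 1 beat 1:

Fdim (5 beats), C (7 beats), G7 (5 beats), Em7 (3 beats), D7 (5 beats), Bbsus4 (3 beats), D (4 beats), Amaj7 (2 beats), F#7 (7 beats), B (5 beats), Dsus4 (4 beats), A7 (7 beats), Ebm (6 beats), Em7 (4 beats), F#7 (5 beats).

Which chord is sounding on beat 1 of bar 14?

Beat 1 of bar 14 is beat (14−1)×3 + 1 = 40 overall.
Running totals: Fdim ends at 5, C ends at 12, G7 ends at 17, Em7 ends at 20, D7 ends at 25, Bbsus4 ends at 28, D ends at 32, Amaj7 ends at 34, F#7 ends at 41.
Beat 40 falls within F#7.

F#7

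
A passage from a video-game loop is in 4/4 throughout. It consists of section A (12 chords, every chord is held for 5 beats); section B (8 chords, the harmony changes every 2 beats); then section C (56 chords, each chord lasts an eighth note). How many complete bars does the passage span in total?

A: 12 × 5 = 60 beats = 15 bars.
B: 8 × 2 = 16 beats = 4 bars.
C: 56 × 0.5 = 28 beats = 7 bars.
Total: 15 + 4 + 7 = 26 bars.

26 bars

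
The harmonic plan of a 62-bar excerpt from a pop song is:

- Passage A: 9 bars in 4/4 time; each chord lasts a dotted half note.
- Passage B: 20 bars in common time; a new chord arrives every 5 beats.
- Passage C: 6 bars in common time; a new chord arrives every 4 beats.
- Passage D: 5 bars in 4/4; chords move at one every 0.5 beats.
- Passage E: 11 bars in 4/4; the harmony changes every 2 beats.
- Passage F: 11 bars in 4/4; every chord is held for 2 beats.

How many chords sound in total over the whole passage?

A has 36 beats and chords last 3 each, so 12 chords.
B has 80 beats and chords last 5 each, so 16 chords.
C has 24 beats and chords last 4 each, so 6 chords.
D has 20 beats and chords last 0.5 each, so 40 chords.
E has 44 beats and chords last 2 each, so 22 chords.
F has 44 beats and chords last 2 each, so 22 chords.
Total: 12 + 16 + 6 + 40 + 22 + 22 = 118.

118 chords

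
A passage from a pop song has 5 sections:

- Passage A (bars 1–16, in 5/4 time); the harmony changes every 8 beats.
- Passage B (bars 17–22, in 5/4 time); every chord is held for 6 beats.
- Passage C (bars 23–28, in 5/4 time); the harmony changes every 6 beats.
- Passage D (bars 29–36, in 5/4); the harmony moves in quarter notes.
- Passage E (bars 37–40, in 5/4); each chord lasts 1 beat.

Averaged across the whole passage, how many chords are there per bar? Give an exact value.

2 chords per bar

A: 16 × 5 = 80 beats ÷ 8 = 10 chords.
B: 6 × 5 = 30 beats ÷ 6 = 5 chords.
C: 6 × 5 = 30 beats ÷ 6 = 5 chords.
D: 8 × 5 = 40 beats ÷ 1 = 40 chords.
E: 4 × 5 = 20 beats ÷ 1 = 20 chords.
Overall: 80 chords over 40 bars → 80/40 = 2 chords per bar.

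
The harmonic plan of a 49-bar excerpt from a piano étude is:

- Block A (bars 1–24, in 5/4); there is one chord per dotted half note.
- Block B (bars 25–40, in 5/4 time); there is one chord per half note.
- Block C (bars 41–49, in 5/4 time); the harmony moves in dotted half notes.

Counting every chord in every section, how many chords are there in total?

A: 24·5 = 120 beats, 120/3 = 40 chords.
B: 16·5 = 80 beats, 80/2 = 40 chords.
C: 9·5 = 45 beats, 45/3 = 15 chords.
Total: 40 + 40 + 15 = 95.

95 chords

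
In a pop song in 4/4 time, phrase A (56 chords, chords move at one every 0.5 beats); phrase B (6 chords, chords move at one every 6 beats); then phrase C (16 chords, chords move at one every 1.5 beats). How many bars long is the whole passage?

A: 56 × 0.5 = 28 beats = 7 bars.
B: 6 × 6 = 36 beats = 9 bars.
C: 16 × 1.5 = 24 beats = 6 bars.
Total: 7 + 9 + 6 = 22 bars.

22 bars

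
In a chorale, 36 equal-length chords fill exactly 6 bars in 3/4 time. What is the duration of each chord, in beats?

6 bars × 3 beats/bar = 18 beats total.
18 beats ÷ 36 chords = 0.5 beats per chord.
(That is an eighth note.)

0.5 beats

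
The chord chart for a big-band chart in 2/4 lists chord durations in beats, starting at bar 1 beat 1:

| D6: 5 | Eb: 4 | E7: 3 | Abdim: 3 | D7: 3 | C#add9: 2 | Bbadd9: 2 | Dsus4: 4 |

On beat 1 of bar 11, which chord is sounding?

Beat 1 of bar 11 is beat (11−1)×2 + 1 = 21 overall.
Running totals: D6 ends at 5, Eb ends at 9, E7 ends at 12, Abdim ends at 15, D7 ends at 18, C#add9 ends at 20, Bbadd9 ends at 22.
Beat 21 falls within Bbadd9.

Bbadd9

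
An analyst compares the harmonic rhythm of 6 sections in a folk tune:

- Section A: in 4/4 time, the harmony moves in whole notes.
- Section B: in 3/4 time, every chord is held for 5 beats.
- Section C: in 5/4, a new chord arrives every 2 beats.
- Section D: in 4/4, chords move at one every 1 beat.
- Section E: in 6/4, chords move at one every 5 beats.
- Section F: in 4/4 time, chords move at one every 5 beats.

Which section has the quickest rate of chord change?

Section D

A: 4 beats/bar ÷ 4 beats/chord = 1 chord/bar.
B: 3 beats/bar ÷ 5 beats/chord = 0.6 chords/bar.
C: 5 beats/bar ÷ 2 beats/chord = 2.5 chords/bar.
D: 4 beats/bar ÷ 1 beat/chord = 4 chords/bar.
E: 6 beats/bar ÷ 5 beats/chord = 1.2 chords/bar.
F: 4 beats/bar ÷ 5 beats/chord = 0.8 chords/bar.
Fastest is D at 4 chords/bar.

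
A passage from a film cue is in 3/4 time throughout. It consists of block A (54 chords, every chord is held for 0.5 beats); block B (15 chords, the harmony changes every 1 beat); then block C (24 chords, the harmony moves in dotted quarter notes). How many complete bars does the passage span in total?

A: 54 × 0.5 = 27 beats = 9 bars.
B: 15 × 1 = 15 beats = 5 bars.
C: 24 × 1.5 = 36 beats = 12 bars.
Total: 9 + 5 + 12 = 26 bars.

26 bars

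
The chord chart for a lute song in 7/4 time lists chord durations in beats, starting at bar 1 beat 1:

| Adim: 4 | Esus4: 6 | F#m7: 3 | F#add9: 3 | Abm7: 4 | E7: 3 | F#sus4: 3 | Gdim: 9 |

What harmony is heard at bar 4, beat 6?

Beat 6 of bar 4 is beat (4−1)×7 + 6 = 27 overall.
Running totals: Adim ends at 4, Esus4 ends at 10, F#m7 ends at 13, F#add9 ends at 16, Abm7 ends at 20, E7 ends at 23, F#sus4 ends at 26, Gdim ends at 35.
Beat 27 falls within Gdim.

Gdim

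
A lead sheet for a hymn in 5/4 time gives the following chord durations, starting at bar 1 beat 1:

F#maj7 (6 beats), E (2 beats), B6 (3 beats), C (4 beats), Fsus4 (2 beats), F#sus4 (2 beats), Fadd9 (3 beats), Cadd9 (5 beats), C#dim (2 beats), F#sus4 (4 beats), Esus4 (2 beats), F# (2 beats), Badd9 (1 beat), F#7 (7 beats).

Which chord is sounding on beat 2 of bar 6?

Beat 2 of bar 6 is beat (6−1)×5 + 2 = 27 overall.
Running totals: F#maj7 ends at 6, E ends at 8, B6 ends at 11, C ends at 15, Fsus4 ends at 17, F#sus4 ends at 19, Fadd9 ends at 22, Cadd9 ends at 27.
Beat 27 falls within Cadd9.

Cadd9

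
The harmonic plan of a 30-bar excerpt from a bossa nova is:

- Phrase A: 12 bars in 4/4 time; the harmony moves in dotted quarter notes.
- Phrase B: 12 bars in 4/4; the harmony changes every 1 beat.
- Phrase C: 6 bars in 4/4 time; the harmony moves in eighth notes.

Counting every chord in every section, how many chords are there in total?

128 chords

A: 12·4 = 48 beats, 48/1.5 = 32 chords.
B: 12·4 = 48 beats, 48/1 = 48 chords.
C: 6·4 = 24 beats, 24/0.5 = 48 chords.
Total: 32 + 48 + 48 = 128.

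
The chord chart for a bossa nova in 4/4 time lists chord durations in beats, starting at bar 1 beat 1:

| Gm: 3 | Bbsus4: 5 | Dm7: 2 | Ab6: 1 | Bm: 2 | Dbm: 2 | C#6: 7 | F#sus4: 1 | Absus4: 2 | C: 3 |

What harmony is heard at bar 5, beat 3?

Beat 3 of bar 5 is beat (5−1)×4 + 3 = 19 overall.
Running totals: Gm ends at 3, Bbsus4 ends at 8, Dm7 ends at 10, Ab6 ends at 11, Bm ends at 13, Dbm ends at 15, C#6 ends at 22.
Beat 19 falls within C#6.

C#6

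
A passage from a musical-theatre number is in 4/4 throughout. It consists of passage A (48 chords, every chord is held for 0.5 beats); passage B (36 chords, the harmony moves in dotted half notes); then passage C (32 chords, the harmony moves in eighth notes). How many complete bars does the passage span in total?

A: 48 × 0.5 = 24 beats = 6 bars.
B: 36 × 3 = 108 beats = 27 bars.
C: 32 × 0.5 = 16 beats = 4 bars.
Total: 6 + 27 + 4 = 37 bars.

37 bars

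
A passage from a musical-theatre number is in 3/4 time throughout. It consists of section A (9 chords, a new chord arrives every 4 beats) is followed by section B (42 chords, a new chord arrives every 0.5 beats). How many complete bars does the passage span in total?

19 bars

A: 9 × 4 = 36 beats = 12 bars.
B: 42 × 0.5 = 21 beats = 7 bars.
Total: 12 + 7 = 19 bars.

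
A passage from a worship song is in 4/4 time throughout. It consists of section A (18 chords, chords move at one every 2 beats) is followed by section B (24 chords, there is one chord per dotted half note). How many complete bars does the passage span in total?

A: 18 × 2 = 36 beats = 9 bars.
B: 24 × 3 = 72 beats = 18 bars.
Total: 9 + 18 = 27 bars.

27 bars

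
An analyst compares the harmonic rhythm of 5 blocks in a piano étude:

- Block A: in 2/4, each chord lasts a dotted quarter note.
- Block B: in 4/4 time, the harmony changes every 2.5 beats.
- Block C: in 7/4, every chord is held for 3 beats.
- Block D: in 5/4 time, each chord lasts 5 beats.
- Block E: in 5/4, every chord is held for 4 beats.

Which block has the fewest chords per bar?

A: 2 beats/bar ÷ 1.5 beats/chord = 4/3 chords/bar.
B: 4 beats/bar ÷ 2.5 beats/chord = 1.6 chords/bar.
C: 7 beats/bar ÷ 3 beats/chord = 7/3 chords/bar.
D: 5 beats/bar ÷ 5 beats/chord = 1 chord/bar.
E: 5 beats/bar ÷ 4 beats/chord = 1.25 chords/bar.
Slowest is D at 1 chords/bar.

Block D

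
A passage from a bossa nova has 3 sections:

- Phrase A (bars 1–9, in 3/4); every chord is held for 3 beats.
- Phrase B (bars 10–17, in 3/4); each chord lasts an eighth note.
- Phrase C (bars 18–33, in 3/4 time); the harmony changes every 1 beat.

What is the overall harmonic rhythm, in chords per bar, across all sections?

A: 9 bars of 3 beats is 27 beats; at 3 beats each that's 9 chords.
B: 8 bars of 3 beats is 24 beats; at 0.5 beats each that's 48 chords.
C: 16 bars of 3 beats is 48 beats; at 1 beat each that's 48 chords.
Overall: 105 chords over 33 bars → 105/33 = 35/11 chords per bar.

35/11 chords per bar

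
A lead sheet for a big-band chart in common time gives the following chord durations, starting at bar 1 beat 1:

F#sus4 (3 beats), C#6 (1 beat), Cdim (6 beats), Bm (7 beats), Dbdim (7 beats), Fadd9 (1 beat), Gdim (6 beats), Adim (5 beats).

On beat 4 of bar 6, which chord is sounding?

Dbdim

Beat 4 of bar 6 is beat (6−1)×4 + 4 = 24 overall.
Running totals: F#sus4 ends at 3, C#6 ends at 4, Cdim ends at 10, Bm ends at 17, Dbdim ends at 24.
Beat 24 falls within Dbdim.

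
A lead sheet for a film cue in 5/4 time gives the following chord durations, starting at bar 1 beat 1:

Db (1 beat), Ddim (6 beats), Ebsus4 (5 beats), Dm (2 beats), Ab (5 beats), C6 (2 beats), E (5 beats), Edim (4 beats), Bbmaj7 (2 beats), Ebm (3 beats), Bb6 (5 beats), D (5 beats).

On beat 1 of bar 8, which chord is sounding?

Beat 1 of bar 8 is beat (8−1)×5 + 1 = 36 overall.
Running totals: Db ends at 1, Ddim ends at 7, Ebsus4 ends at 12, Dm ends at 14, Ab ends at 19, C6 ends at 21, E ends at 26, Edim ends at 30, Bbmaj7 ends at 32, Ebm ends at 35, Bb6 ends at 40.
Beat 36 falls within Bb6.

Bb6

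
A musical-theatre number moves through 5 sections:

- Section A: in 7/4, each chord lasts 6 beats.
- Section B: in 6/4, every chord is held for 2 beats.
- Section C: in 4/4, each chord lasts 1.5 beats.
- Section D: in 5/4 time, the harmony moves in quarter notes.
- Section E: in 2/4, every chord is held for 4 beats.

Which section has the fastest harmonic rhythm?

Section D

A: 7 beats/bar ÷ 6 beats/chord = 7/6 chords/bar.
B: 6 beats/bar ÷ 2 beats/chord = 3 chords/bar.
C: 4 beats/bar ÷ 1.5 beats/chord = 8/3 chords/bar.
D: 5 beats/bar ÷ 1 beat/chord = 5 chords/bar.
E: 2 beats/bar ÷ 4 beats/chord = 0.5 chords/bar.
Fastest is D at 5 chords/bar.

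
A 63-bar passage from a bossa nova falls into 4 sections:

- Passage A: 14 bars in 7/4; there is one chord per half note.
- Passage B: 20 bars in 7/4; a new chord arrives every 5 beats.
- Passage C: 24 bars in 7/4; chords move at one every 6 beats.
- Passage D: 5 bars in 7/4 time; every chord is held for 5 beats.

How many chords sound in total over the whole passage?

112 chords

A: 14·7 = 98 beats, 98/2 = 49 chords.
B: 20·7 = 140 beats, 140/5 = 28 chords.
C: 24·7 = 168 beats, 168/6 = 28 chords.
D: 5·7 = 35 beats, 35/5 = 7 chords.
Total: 49 + 28 + 28 + 7 = 112.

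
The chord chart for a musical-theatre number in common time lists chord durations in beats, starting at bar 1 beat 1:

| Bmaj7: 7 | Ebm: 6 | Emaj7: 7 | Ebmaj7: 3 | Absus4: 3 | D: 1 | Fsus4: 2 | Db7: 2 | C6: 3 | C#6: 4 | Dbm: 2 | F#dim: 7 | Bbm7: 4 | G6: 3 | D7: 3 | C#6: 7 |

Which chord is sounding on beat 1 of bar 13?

Beat 1 of bar 13 is beat (13−1)×4 + 1 = 49 overall.
Running totals: Bmaj7 ends at 7, Ebm ends at 13, Emaj7 ends at 20, Ebmaj7 ends at 23, Absus4 ends at 26, D ends at 27, Fsus4 ends at 29, Db7 ends at 31, C6 ends at 34, C#6 ends at 38, Dbm ends at 40, F#dim ends at 47, Bbm7 ends at 51.
Beat 49 falls within Bbm7.

Bbm7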